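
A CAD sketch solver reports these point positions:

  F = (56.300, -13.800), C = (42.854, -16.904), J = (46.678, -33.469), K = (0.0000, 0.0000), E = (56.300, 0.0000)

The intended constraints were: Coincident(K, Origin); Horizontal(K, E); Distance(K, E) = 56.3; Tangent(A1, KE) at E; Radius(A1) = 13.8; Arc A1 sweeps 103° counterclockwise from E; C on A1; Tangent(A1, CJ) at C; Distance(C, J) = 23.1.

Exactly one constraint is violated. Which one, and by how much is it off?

Distance(C, J) = 23.1 — off by 6.10.

K = (0.00, 0.00) ✓; K.y = 0.00, E.y = 0.00 ✓; |KE| = 56.30 ✓; ∠(FE, EK) = 90.00° ✓; |FE| = 13.80 ✓; bearing(F→C) − bearing(F→E) = 103.0° ✓; |FC| = 13.80 ✓; ∠(FC, CJ) = 90.00° ✓; |CJ| = 17.00 ✗.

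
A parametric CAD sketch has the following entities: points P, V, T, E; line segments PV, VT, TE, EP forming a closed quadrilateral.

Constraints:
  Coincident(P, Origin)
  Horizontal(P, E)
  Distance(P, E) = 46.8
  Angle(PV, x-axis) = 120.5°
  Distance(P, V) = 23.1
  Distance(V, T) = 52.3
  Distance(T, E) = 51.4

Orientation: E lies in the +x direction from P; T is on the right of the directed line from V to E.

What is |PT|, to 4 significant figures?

30.09

Checks: |VT| = 52.30 ✓; |TE| = 51.40 ✓.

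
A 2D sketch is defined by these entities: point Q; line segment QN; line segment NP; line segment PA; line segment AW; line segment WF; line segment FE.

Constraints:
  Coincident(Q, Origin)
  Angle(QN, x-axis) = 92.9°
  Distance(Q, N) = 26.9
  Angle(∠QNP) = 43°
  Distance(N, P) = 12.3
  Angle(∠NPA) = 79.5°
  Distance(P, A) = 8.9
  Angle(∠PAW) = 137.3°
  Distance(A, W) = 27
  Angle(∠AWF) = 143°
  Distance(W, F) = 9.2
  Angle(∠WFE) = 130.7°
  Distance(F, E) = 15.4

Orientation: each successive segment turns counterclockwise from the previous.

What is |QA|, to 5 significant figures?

13.152

∠QNP = 43.0° gives NP at -130.10° from the x-axis; with |NP| = 12.3, P = (-9.2837, 17.457). ∠NPA = 79.5° gives PA at -29.600° from the x-axis; with |PA| = 8.9, A = (-1.5452, 13.061). Then |QA| = |A − Q| = 13.152.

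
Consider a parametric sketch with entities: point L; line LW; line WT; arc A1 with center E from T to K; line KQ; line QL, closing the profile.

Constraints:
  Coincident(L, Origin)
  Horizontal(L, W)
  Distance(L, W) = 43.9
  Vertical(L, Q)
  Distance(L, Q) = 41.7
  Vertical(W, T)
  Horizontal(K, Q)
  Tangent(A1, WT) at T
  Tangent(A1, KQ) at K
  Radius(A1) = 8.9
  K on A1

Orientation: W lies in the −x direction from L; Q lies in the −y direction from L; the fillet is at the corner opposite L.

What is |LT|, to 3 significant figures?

54.8

L is at the origin; LW is horizontal with |LW| = 43.9 and W on the −x side, so W = (-43.9, 0.00). LQ is vertical with |LQ| = 41.7 and Q on the −y side, so Q = (0.00, -41.7). The virtual corner opposite L is at (-43.9, -41.7). Since A1 is tangent to WT there, ET ⟂ WT and the tangent condition forces EK to be normal to KQ, with radius 8.9, so the center E sits 8.9 in from both sides at E = (-35.0, -32.8). That places the tangent points at T = (-43.9, -32.8) on WT and K = (-35.0, -41.7) on KQ. Then |LT| = |T − L| = 54.8.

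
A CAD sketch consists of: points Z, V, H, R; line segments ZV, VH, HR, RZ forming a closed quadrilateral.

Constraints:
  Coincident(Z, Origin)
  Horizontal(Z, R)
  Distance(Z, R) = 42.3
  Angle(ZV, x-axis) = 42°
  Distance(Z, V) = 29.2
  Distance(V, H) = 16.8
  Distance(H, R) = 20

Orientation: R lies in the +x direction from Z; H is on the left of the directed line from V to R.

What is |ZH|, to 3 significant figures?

43.2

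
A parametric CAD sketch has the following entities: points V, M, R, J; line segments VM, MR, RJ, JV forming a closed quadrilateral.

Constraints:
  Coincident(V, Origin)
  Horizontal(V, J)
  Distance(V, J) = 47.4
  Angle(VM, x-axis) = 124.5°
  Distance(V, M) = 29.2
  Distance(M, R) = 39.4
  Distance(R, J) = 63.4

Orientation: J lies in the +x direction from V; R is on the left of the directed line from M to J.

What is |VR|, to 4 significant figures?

53.24

Checks: |MR| = 39.40 ✓; |RJ| = 63.40 ✓.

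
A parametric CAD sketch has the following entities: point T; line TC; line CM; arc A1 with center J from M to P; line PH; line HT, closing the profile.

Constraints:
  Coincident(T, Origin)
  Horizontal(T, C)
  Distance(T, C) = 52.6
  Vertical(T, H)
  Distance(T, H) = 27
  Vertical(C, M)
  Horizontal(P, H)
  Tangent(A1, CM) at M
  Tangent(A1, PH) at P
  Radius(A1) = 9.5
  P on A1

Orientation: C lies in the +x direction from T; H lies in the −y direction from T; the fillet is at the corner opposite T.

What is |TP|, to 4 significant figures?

50.86

T is at the origin; T and C share the same y with |TC| = 52.6 and C on the +x side, so C = (52.60, 0.000). TH is vertical with |TH| = 27.0 and H on the −y side, so H = (0.000, -27.00). The virtual corner opposite T is at (52.60, -27.00). The tangent condition forces JM to be normal to CM and A1 meets PH tangentially, so JP is at right angles to PH, with radius 9.5, so the center J sits 9.5 in from both sides at J = (43.10, -17.50). That places the tangent points at M = (52.60, -17.50) on CM and P = (43.10, -27.00) on PH. Then |TP| = |P − T| = 50.86.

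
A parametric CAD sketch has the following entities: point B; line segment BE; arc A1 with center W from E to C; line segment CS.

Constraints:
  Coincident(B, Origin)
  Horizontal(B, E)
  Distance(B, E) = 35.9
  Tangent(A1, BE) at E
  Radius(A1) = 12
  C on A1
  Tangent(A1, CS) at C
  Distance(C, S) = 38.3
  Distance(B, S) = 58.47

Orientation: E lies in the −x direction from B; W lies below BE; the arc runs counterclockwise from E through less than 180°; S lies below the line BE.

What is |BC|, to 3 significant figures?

49.7

Checks: B = (0.00, 0.00) ✓; |WC| = 12.00 ✓; ∠(WC, CS) = 90.00° ✓; |CS| = 38.30 ✓; |BS| = 58.47 ✓.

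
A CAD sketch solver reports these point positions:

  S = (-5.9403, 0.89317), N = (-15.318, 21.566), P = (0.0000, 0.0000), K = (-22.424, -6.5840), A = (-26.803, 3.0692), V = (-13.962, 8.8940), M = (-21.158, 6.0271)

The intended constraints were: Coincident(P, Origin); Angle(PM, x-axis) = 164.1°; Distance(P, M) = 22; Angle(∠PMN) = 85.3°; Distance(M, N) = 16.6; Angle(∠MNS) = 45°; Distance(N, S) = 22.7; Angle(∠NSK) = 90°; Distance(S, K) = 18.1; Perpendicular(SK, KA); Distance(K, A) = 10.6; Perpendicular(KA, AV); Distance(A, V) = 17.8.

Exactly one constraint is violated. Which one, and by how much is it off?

Distance(A, V) = 17.8 — off by 3.70.

P = (0.00, 0.00) ✓; PM at 164.1° ✓; |PM| = 22.00 ✓; ∠PMN = 85.30° ✓; |MN| = 16.60 ✓; ∠MNS = 45.00° ✓; |NS| = 22.70 ✓; ∠NSK = 90.00° ✓; |SK| = 18.10 ✓; ∠(SK, KA) = 90.00° ✓; |KA| = 10.60 ✓; ∠(KA, AV) = 90.00° ✓; |AV| = 14.10 ✗.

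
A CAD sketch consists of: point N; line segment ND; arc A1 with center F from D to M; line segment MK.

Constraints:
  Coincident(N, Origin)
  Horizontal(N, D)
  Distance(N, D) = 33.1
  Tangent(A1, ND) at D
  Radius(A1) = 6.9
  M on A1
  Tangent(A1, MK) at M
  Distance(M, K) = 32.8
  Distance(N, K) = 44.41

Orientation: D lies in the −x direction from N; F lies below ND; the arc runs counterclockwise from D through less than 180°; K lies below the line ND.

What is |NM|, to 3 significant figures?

40.4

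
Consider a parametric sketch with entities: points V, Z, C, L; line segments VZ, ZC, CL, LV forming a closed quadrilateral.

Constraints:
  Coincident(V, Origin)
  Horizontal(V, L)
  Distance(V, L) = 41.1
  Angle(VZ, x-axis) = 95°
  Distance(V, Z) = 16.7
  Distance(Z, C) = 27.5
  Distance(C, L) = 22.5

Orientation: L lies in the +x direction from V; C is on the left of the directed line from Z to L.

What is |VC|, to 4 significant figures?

30.95

Checks: V = (0.00, 0.00) ✓; |ZC| = 27.50 ✓; |CL| = 22.50 ✓.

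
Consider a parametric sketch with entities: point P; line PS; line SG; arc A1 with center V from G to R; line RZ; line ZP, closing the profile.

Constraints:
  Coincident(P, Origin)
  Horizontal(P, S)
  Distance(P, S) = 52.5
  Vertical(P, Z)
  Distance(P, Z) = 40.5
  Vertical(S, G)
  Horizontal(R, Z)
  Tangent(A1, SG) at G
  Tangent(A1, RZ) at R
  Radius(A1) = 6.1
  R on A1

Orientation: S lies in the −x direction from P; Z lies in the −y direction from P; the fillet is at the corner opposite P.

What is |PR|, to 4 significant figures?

61.59

P is at the origin; PS is horizontal with |PS| = 52.5 and S on the −x side, so S = (-52.50, 0.000). PZ is vertical with |PZ| = 40.5 and Z on the −y side, so Z = (0.000, -40.50). The virtual corner opposite P is at (-52.50, -40.50). Tangency of A1 to SG means the radius VG is perpendicular to SG and A1 meets RZ tangentially, so VR is at right angles to RZ, with radius 6.1, so the center V sits 6.1 in from both sides at V = (-46.40, -34.40). That places the tangent points at G = (-52.50, -34.40) on SG and R = (-46.40, -40.50) on RZ. Then |PR| = |R − P| = 61.59.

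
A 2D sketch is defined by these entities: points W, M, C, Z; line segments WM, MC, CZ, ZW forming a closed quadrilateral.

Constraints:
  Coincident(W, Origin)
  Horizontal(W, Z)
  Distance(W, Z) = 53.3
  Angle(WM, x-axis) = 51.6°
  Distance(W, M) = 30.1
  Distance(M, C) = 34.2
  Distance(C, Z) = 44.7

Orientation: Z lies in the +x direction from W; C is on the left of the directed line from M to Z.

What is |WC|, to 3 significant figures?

63.8

W is at the origin; WZ is horizontal with |WZ| = 53.3 and Z in +x, so Z = (53.3, 0). WM runs at 51.6° with |WM| = 30.1, so M = (18.7, 23.6). C is determined by |MC| = 34.2 and |CZ| = 44.7 together: it lies at the intersection of circle(M, 34.2) and circle(Z, 44.7). With |MZ| = 41.9, the foot of the radical line on MZ is 11.0 from M and the perpendicular offset is √(34.2² − 11.0²) = 32.4. Taking the left-of-MZ solution: C = (46.1, 44.1).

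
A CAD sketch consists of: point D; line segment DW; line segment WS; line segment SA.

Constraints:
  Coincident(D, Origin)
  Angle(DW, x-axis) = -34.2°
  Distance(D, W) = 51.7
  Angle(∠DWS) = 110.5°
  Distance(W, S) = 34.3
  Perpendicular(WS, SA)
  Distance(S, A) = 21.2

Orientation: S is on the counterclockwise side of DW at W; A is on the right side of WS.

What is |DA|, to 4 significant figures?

87.14

∠DWS = 110.5°, so WS runs at -34.2° + (180° − 110.5°) = 35.30° from the x-axis; with |WS| = 34.3, S = W + 34.3·(cos 35.30°, sin 35.30°) = (70.75, -9.239). WS ⟂ SA; with |SA| = 21.2 on the right of WS, A = S + 21.2·(0.5779, -0.8161) = (83.00, -26.54). Then |DA| = |A − D| = 87.14.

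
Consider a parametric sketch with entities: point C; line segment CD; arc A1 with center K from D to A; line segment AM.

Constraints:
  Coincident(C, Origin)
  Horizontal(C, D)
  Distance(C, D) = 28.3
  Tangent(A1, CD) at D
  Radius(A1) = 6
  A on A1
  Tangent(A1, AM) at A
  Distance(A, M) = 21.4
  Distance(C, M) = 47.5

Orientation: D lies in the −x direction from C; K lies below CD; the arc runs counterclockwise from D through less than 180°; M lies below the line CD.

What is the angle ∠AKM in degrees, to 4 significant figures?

74.34°

Checks: ∠(KD, DC) = 90.00° ✓; |KD| = 6.000 ✓; |KA| = 6.000 ✓; ∠(KA, AM) = 90.00° ✓; |AM| = 21.40 ✓; |CM| = 47.50 ✓.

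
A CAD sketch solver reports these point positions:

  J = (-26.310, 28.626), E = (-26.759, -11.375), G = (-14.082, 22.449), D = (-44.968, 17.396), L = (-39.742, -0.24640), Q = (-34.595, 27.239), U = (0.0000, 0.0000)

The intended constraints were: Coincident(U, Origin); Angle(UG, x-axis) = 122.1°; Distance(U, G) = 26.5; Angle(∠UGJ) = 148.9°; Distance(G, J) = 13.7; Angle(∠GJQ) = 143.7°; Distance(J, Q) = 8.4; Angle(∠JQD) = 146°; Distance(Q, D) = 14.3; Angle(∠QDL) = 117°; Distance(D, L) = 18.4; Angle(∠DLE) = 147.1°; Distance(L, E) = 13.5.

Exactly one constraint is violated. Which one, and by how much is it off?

Distance(L, E) = 13.5 — off by 3.60.

U = (0.00, 0.00) ✓; UG at 122.1° ✓; |UG| = 26.50 ✓; ∠UGJ = 148.9° ✓; |GJ| = 13.70 ✓; ∠GJQ = 143.7° ✓; |JQ| = 8.400 ✓; ∠JQD = 146.0° ✓; |QD| = 14.30 ✓; ∠QDL = 117.0° ✓; |DL| = 18.40 ✓; ∠DLE = 147.1° ✓; |LE| = 17.10 ✗.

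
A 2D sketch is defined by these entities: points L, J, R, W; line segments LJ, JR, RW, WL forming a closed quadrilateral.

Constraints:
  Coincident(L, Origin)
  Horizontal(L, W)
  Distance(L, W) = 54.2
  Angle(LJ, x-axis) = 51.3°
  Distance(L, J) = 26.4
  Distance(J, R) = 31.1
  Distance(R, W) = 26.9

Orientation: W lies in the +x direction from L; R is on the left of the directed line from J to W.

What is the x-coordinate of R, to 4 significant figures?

47.14

L is at the origin; L and W share the same y with |LW| = 54.2 and W in +x, so W = (54.2, 0). LJ runs at 51.3° with |LJ| = 26.4, so J = (16.51, 20.60). R is determined by |JR| = 31.1 and |RW| = 26.9 together: it lies at the intersection of circle(J, 31.1) and circle(W, 26.9). With |JW| = 42.96, the foot of the radical line on JW is 24.31 from J and the perpendicular offset is √(31.1² − 24.31²) = 19.39. Taking the left-of-JW solution: R = (47.14, 25.96).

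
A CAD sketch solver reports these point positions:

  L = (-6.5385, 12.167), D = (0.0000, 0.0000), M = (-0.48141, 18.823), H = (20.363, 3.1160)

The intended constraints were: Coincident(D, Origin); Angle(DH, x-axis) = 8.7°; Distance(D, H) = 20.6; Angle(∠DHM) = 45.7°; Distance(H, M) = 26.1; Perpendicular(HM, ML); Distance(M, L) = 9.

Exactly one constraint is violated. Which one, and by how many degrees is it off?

Perpendicular(HM, ML) — off by 5.30°.

D = (0.00, 0.00) ✓; DH at 8.700° ✓; |DH| = 20.60 ✓; ∠DHM = 45.70° ✓; |HM| = 26.10 ✓; ∠(HM, ML) = 84.70° ✗; |ML| = 8.999 ✓.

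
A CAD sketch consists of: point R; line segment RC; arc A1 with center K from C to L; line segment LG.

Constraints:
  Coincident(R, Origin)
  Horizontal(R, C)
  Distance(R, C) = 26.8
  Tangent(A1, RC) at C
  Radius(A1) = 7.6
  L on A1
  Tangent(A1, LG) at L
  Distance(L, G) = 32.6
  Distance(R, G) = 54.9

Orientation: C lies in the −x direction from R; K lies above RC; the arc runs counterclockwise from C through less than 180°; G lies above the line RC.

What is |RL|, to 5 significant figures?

23.690

R is at the origin; RC is horizontal with |RC| = 26.8 and C on the −x side, so C = (-26.800, 0.0000). Since A1 is tangent to RC there, KC ⟂ RC, so K = C + (0, 7.6) = (-26.800, 7.6000). Since KL ⟂ LG (tangency), |KG| = √(7.6² + 32.6²) = 33.474 regardless of where L sits on A1. So G lies on both circle(R, 54.9) and circle(K, 33.474); the above-RC intersection is G = (-38.785, 38.855). L is the foot of the tangent from G: L = (-20.507, 11.861).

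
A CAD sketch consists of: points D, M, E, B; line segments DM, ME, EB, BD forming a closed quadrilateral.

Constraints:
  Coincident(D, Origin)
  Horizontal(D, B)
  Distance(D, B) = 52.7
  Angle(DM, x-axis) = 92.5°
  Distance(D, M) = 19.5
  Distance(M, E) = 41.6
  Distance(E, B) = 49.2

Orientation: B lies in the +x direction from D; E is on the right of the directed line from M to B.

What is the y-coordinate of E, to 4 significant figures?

-21.11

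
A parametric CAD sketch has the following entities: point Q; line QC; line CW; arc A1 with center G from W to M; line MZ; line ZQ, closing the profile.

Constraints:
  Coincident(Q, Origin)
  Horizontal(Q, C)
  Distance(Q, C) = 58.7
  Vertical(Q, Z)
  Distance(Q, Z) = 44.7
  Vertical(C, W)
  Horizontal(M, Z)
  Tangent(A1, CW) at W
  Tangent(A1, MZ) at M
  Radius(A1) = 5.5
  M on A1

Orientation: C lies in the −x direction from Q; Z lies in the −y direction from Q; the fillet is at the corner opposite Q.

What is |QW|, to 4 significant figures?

70.59

Q is at the origin; QC is horizontal with |QC| = 58.7 and C on the −x side, so C = (-58.70, 0.000). QZ is vertical with |QZ| = 44.7 and Z on the −y side, so Z = (0.000, -44.70). The virtual corner opposite Q is at (-58.70, -44.70). Tangency of A1 to CW means the radius GW is perpendicular to CW and tangency of A1 to MZ means the radius GM is perpendicular to MZ, with radius 5.5, so the center G sits 5.5 in from both sides at G = (-53.20, -39.20). That places the tangent points at W = (-58.70, -39.20) on CW and M = (-53.20, -44.70) on MZ. Then |QW| = |W − Q| = 70.59.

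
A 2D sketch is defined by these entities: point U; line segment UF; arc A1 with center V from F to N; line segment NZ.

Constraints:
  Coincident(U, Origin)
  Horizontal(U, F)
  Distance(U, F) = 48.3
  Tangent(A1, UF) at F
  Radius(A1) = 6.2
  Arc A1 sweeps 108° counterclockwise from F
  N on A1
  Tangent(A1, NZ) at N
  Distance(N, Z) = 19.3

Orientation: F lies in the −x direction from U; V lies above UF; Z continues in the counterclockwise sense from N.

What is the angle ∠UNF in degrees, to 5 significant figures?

115.16°

Since A1 is tangent to UF there, VF ⟂ UF, so V = F + (0, 6.2) = (-48.300, 6.2000). On A1, F sits at bearing -90° from V; a 108° counterclockwise sweep puts N at bearing 18°, so N = V + 6.2·(cos 18°, sin 18°) = (-42.403, 8.1159). Then cos ∠UNF = NU·NF / (|NU||NF|), giving 115.16°.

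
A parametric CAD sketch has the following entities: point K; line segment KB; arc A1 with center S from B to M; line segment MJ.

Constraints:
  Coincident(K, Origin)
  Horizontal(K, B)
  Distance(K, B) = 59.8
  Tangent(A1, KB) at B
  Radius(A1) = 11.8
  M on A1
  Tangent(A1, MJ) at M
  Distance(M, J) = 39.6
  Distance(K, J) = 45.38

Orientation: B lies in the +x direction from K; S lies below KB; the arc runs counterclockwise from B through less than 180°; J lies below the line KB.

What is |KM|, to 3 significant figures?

50.5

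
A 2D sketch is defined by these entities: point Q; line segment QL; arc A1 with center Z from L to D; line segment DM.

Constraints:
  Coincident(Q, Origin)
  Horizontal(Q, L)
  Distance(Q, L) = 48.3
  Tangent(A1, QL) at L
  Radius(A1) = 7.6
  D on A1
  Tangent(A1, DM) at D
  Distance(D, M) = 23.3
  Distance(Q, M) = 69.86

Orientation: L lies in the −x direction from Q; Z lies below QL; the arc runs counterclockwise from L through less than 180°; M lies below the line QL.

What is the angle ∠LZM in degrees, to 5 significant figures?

136.92°

Checks: |QL| = 48.30 ✓; |ZD| = 7.600 ✓; ∠(ZD, DM) = 90.00° ✓; |DM| = 23.30 ✓; |QM| = 69.86 ✓.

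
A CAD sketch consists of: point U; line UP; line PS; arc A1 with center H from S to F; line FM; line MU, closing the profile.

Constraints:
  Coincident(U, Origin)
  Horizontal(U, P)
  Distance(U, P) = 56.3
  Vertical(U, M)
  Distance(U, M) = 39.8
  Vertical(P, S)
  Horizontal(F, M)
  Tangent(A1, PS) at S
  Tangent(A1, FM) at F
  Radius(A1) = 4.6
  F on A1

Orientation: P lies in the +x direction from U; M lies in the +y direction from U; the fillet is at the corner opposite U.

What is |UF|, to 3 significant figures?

65.2

U is at the origin; UP is horizontal with |UP| = 56.3 and P on the +x side, so P = (56.3, 0.00). U and M share the same x with |UM| = 39.8 and M on the +y side, so M = (0.00, 39.8). The virtual corner opposite U is at (56.3, 39.8). A1 meets PS tangentially, so HS is at right angles to PS and the tangent condition forces HF to be normal to FM, with radius 4.6, so the center H sits 4.6 in from both sides at H = (51.7, 35.2). That places the tangent points at S = (56.3, 35.2) on PS and F = (51.7, 39.8) on FM. Then |UF| = |F − U| = 65.2.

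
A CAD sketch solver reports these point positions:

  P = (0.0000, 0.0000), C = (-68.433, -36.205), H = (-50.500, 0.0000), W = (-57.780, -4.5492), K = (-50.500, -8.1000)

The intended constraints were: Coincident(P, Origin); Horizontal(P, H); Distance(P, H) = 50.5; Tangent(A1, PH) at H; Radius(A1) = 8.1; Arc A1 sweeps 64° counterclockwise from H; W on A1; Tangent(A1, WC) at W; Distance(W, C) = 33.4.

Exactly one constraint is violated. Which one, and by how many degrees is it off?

Tangent(A1, WC) at W — off by 7.40°.

P = (0.00, 0.00) ✓; P.y = 0.00, H.y = 0.00 ✓; |PH| = 50.50 ✓; ∠(KH, HP) = 90.00° ✓; |KH| = 8.100 ✓; bearing(K→W) − bearing(K→H) = 64.00° ✓; |KW| = 8.100 ✓; ∠(KW, WC) = 82.60° ✗; |WC| = 33.40 ✓.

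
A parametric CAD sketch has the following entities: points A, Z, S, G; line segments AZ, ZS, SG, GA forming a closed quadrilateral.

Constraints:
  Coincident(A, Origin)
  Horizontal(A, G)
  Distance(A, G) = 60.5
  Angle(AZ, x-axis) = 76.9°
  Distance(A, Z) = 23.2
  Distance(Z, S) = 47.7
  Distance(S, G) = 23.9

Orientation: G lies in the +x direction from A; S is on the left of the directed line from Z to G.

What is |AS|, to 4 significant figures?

57.61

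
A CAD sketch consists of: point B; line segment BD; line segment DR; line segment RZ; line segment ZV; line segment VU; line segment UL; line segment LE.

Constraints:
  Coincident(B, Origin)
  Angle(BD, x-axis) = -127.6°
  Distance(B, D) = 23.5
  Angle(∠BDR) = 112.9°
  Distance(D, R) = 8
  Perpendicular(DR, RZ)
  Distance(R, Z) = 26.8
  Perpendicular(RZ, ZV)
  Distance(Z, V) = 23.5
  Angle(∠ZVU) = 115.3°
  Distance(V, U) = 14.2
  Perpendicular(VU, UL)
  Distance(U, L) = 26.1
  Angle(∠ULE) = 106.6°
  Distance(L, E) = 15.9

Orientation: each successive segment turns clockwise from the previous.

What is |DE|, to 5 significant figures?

19.348

B is at the origin; BD runs at -127.6° with length 23.5, so D = (-14.338, -18.619). ∠BDR = 112.9° gives DR at 165.30° from the x-axis; with |DR| = 8.0, R = (-22.077, -16.589). The perpendicularity gives RZ at right angles to DR, so RZ runs at 75.300°; with |RZ| = 26.8, Z = (-15.276, 9.3340). RZ is perpendicular to ZV, so ZV runs at -14.700°; with |ZV| = 23.5, V = (7.4550, 3.3707). ∠ZVU = 115.3° gives VU at -79.400° from the x-axis; with |VU| = 14.2, U = (10.067, -10.587). VU is perpendicular to UL, so UL runs at -169.40°; with |UL| = 26.1, L = (-15.588, -15.388). ∠ULE = 106.6° gives LE at 117.20° from the x-axis; with |LE| = 15.9, E = (-22.855, -1.2464). Then |DE| = |E − D| = 19.348.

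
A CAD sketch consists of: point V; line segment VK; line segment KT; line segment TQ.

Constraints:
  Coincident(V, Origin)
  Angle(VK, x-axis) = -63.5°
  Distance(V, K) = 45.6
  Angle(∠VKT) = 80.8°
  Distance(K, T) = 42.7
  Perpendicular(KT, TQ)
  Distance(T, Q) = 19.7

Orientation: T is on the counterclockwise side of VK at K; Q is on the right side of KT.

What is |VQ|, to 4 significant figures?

73.77

V is at the origin; VK runs at -63.5° with length 45.6, so K = 45.6·(cos -63.5°, sin -63.5°) = (20.35, -40.81). ∠VKT = 80.8°, so KT runs at -63.5° + (180° − 80.8°) = 35.70° from the x-axis; with |KT| = 42.7, T = K + 42.7·(cos 35.70°, sin 35.70°) = (55.02, -15.89). The perpendicularity gives TQ at right angles to KT; with |TQ| = 19.7 on the right of KT, Q = T + 19.7·(0.5835, -0.8121) = (66.52, -31.89). Then |VQ| = |Q − V| = 73.77.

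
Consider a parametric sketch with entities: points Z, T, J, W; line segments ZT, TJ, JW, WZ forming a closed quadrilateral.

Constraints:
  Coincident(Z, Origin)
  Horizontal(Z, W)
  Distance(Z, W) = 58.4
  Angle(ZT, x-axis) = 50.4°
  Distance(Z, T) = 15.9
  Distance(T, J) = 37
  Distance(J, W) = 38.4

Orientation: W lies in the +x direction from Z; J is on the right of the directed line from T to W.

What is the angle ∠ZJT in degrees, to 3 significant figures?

25.4°

Checks: |TJ| = 37.00 ✓; |JW| = 38.40 ✓.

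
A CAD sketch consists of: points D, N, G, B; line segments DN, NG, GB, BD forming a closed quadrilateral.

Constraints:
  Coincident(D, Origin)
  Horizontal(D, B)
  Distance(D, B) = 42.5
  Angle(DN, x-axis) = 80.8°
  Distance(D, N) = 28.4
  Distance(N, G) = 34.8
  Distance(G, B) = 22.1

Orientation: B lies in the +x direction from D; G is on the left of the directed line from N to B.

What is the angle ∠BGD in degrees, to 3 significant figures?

70.4°

Checks: |NG| = 34.80 ✓; |GB| = 22.10 ✓.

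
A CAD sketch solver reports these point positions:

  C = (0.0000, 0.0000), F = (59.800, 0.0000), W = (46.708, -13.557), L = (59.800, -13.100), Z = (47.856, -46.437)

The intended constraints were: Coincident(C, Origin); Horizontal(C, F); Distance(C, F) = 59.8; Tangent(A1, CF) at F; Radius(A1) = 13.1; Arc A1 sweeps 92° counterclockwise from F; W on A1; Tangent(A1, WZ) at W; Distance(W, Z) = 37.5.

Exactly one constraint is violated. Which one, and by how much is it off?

Distance(W, Z) = 37.5 — off by 4.60.

C = (0.00, 0.00) ✓; C.y = 0.00, F.y = 0.00 ✓; |CF| = 59.80 ✓; ∠(LF, FC) = 90.00° ✓; |LF| = 13.10 ✓; bearing(L→W) − bearing(L→F) = 92.00° ✓; |LW| = 13.10 ✓; ∠(LW, WZ) = 90.00° ✓; |WZ| = 32.90 ✗.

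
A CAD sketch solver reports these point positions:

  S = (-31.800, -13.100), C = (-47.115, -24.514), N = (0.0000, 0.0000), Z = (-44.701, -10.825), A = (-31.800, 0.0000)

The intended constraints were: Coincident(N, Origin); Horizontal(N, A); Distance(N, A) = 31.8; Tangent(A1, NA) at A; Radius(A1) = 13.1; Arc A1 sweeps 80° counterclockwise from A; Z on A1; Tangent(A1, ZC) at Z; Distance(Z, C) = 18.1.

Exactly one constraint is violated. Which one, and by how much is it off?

Distance(Z, C) = 18.1 — off by 4.20.

N = (0.00, 0.00) ✓; N.y = 0.00, A.y = 0.00 ✓; |NA| = 31.80 ✓; ∠(SA, AN) = 90.00° ✓; |SA| = 13.10 ✓; bearing(S→Z) − bearing(S→A) = 80.00° ✓; |SZ| = 13.10 ✓; ∠(SZ, ZC) = 90.00° ✓; |ZC| = 13.90 ✗.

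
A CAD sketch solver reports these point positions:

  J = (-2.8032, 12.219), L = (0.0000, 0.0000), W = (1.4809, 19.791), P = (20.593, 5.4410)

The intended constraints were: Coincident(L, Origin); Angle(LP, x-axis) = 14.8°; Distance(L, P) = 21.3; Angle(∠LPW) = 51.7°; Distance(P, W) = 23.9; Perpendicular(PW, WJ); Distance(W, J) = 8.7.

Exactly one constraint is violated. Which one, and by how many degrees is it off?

Perpendicular(PW, WJ) — off by 7.40°.

L = (0.00, 0.00) ✓; LP at 14.80° ✓; |LP| = 21.30 ✓; ∠LPW = 51.70° ✓; |PW| = 23.90 ✓; ∠(PW, WJ) = 97.40° ✗; |WJ| = 8.700 ✓.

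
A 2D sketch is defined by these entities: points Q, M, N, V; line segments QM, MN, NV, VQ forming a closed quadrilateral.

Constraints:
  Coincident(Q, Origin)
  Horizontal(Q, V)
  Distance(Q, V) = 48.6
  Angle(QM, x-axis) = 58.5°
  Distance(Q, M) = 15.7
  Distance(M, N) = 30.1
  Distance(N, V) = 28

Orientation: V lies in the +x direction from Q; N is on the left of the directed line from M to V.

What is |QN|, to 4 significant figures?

43.80

Checks: |MN| = 30.10 ✓; |NV| = 28.00 ✓.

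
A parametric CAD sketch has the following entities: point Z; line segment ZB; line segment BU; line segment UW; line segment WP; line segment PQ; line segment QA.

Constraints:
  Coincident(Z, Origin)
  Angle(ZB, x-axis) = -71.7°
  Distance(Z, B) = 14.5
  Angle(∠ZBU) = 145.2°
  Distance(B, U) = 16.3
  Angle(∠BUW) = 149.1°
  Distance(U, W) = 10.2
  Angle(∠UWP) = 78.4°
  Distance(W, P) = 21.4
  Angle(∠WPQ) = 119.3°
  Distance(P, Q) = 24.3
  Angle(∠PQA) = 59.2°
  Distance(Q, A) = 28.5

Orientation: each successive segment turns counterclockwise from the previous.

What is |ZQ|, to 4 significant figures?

7.284

Z is at the origin; ZB runs at -71.7° with length 14.5, so B = (4.553, -13.77). ∠ZBU = 145.2° gives BU at -36.90° from the x-axis; with |BU| = 16.3, U = (17.59, -23.55). ∠BUW = 149.1° gives UW at -6.000° from the x-axis; with |UW| = 10.2, W = (27.73, -24.62). ∠UWP = 78.4° gives WP at 95.60° from the x-axis; with |WP| = 21.4, P = (25.64, -3.322). ∠WPQ = 119.3° gives PQ at 156.3° from the x-axis; with |PQ| = 24.3, Q = (3.393, 6.445). Then |ZQ| = |Q − Z| = 7.284.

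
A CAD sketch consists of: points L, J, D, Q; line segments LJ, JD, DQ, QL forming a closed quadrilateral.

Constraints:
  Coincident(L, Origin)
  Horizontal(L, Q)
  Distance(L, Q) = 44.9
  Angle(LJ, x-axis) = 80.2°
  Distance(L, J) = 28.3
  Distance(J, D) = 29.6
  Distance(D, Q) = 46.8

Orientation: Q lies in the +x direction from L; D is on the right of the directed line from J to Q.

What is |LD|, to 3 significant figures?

2.11

Checks: |LQ| = 44.90 ✓; |LJ| = 28.30 ✓; |JD| = 29.60 ✓; |DQ| = 46.80 ✓.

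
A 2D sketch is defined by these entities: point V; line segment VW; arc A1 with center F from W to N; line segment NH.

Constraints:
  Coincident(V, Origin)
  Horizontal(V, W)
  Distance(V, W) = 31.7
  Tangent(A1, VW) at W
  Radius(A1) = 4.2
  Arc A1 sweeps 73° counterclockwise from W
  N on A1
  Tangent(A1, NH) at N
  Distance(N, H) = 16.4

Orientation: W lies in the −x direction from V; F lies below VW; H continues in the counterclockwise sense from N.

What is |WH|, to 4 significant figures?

20.63

V is at the origin; VW is horizontal with |VW| = 31.7 and W on the −x side, so W = (-31.70, 0.000). Since A1 is tangent to VW there, FW ⟂ VW, so F = W + (0, -4.2) = (-31.70, -4.200). On A1, W sits at bearing 90° from F; a 73° counterclockwise sweep puts N at bearing 163°, so N = F + 4.2·(cos 163°, sin 163°) = (-35.72, -2.972). A1 meets NH tangentially, so FN is at right angles to NH, so NH runs along (−sin 163°, cos 163°); with |NH| = 16.4, H = (-40.51, -18.66). Then |WH| = |H − W| = 20.63.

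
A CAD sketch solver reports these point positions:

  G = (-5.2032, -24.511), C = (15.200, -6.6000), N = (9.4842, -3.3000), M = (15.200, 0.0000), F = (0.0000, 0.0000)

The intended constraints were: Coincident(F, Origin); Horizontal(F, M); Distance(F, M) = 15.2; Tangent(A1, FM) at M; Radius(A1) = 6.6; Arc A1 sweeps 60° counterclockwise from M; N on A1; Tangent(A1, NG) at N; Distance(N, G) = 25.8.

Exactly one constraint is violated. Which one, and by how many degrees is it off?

Tangent(A1, NG) at N — off by 4.70°.

F = (0.00, 0.00) ✓; F.y = 0.00, M.y = 0.00 ✓; |FM| = 15.20 ✓; ∠(CM, MF) = 90.00° ✓; |CM| = 6.600 ✓; bearing(C→N) − bearing(C→M) = 60.00° ✓; |CN| = 6.600 ✓; ∠(CN, NG) = 94.70° ✗; |NG| = 25.80 ✓.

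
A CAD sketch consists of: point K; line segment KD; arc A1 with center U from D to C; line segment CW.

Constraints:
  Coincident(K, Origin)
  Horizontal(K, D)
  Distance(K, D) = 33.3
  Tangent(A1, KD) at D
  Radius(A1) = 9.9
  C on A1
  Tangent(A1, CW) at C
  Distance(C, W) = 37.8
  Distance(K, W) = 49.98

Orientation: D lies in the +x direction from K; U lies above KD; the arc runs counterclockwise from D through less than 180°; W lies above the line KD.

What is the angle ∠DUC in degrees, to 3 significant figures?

126°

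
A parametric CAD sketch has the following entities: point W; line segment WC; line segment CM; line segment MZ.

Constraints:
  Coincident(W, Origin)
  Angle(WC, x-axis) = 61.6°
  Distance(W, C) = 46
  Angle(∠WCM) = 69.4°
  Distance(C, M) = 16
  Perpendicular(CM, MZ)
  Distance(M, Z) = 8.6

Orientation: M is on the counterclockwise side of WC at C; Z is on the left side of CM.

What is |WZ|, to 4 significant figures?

34.46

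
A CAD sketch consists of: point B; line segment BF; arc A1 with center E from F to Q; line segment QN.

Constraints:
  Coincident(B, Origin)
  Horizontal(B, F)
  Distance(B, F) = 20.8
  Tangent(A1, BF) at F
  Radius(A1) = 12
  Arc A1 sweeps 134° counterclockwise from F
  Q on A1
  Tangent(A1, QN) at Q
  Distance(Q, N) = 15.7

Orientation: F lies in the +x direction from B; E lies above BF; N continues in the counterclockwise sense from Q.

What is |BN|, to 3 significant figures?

36.7

B is at the origin; B and F share the same y with |BF| = 20.8 and F on the +x side, so F = (20.8, 0.00). Tangency of A1 to BF means the radius EF is perpendicular to BF, so E = F + (0, 12) = (20.8, 12.0). On A1, F sits at bearing -90° from E; a 134° counterclockwise sweep puts Q at bearing 44°, so Q = E + 12.0·(cos 44°, sin 44°) = (29.4, 20.3). Since A1 is tangent to QN there, EQ ⟂ QN, so QN runs along (−sin 44°, cos 44°); with |QN| = 15.7, N = (18.5, 31.6). Then |BN| = |N − B| = 36.7.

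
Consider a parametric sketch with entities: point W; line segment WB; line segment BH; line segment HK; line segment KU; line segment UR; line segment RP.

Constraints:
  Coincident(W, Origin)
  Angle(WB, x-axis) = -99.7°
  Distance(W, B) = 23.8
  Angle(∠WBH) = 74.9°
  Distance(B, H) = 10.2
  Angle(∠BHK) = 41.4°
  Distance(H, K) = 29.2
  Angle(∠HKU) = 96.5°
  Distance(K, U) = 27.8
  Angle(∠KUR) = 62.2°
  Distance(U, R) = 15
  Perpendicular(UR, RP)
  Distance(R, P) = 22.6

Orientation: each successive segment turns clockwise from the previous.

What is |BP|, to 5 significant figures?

19.749

∠KUR = 62.2° gives UR at 175.30° from the x-axis; with |UR| = 15.0, R = (10.671, -35.181). The perpendicularity gives RP at right angles to UR, so RP runs at 85.300°; with |RP| = 22.6, P = (12.523, -12.657). Then |BP| = |P − B| = 19.749.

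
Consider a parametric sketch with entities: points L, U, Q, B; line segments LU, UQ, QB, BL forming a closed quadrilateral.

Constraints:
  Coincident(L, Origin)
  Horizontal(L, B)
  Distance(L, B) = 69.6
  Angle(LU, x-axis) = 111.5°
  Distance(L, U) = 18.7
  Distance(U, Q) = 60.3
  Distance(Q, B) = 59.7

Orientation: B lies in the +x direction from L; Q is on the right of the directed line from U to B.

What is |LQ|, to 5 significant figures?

41.791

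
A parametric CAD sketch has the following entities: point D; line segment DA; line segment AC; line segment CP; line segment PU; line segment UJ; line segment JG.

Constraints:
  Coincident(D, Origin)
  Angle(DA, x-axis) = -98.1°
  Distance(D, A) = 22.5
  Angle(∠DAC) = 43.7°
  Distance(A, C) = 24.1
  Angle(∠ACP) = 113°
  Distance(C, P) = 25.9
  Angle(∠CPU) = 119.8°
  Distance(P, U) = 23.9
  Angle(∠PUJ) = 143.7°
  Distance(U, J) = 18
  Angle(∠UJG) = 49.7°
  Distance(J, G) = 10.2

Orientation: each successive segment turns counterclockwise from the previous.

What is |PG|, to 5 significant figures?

31.319

D is at the origin; DA runs at -98.1° with length 22.5, so A = (-3.1703, -22.276). ∠DAC = 43.7° gives AC at 38.200° from the x-axis; with |AC| = 24.1, C = (15.769, -7.3719). ∠ACP = 113.0° gives CP at 105.20° from the x-axis; with |CP| = 25.9, P = (8.9782, 17.622). ∠CPU = 119.8° gives PU at 165.40° from the x-axis; with |PU| = 23.9, U = (-14.150, 23.646). ∠PUJ = 143.7° gives UJ at -158.30° from the x-axis; with |UJ| = 18.0, J = (-30.874, 16.991). ∠UJG = 49.7° gives JG at -28.000° from the x-axis; with |JG| = 10.2, G = (-21.868, 12.202). Then |PG| = |G − P| = 31.319.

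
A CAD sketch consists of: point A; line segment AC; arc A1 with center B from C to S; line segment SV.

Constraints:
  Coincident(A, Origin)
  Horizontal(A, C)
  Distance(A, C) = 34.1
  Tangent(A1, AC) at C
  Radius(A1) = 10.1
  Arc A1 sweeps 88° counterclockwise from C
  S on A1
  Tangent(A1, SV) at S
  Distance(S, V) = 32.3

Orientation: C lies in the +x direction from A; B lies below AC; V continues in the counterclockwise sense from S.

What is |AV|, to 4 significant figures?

47.85

On A1, C sits at bearing 90° from B; an 88° counterclockwise sweep puts S at bearing 178°, so S = B + 10.1·(cos 178°, sin 178°) = (24.01, -9.748). A1 meets SV tangentially, so BS is at right angles to SV, so SV runs along (−sin 178°, cos 178°); with |SV| = 32.3, V = (22.88, -42.03). Then |AV| = |V − A| = 47.85.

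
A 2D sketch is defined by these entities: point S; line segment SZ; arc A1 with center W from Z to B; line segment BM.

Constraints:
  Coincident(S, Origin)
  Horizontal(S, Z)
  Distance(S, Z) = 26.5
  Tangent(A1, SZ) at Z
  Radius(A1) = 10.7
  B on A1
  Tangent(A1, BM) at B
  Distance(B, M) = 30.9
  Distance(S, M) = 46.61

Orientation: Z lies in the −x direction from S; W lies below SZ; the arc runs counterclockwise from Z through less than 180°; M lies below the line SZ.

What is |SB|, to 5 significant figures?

39.153

S is at the origin; S and Z share the same y with |SZ| = 26.5 and Z on the −x side, so Z = (-26.500, 0.0000). Since A1 is tangent to SZ there, WZ ⟂ SZ, so W = Z + (0, -10.7) = (-26.500, -10.700). Since WB ⟂ BM (tangency), |WM| = √(10.7² + 30.9²) = 32.700 regardless of where B sits on A1. So M lies on both circle(S, 46.61) and circle(W, 32.700); the below-SZ intersection is M = (-19.049, -42.540). B is the foot of the tangent from M: B = (-35.547, -16.413).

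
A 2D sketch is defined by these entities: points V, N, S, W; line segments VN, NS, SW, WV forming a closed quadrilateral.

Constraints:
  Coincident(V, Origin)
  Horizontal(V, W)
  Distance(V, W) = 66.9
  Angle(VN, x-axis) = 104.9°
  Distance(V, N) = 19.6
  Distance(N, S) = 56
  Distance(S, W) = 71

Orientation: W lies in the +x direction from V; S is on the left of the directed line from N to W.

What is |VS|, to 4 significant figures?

69.02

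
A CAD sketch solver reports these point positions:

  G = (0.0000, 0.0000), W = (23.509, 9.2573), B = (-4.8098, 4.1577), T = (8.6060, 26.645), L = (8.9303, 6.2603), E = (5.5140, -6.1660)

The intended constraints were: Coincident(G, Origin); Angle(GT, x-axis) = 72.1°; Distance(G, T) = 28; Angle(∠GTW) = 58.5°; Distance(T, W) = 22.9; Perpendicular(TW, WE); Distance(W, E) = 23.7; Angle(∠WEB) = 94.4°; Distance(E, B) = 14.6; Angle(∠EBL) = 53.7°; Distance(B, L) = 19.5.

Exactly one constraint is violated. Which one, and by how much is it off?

Distance(B, L) = 19.5 — off by 5.60.

G = (0.00, 0.00) ✓; GT at 72.10° ✓; |GT| = 28.00 ✓; ∠GTW = 58.50° ✓; |TW| = 22.90 ✓; ∠(TW, WE) = 90.00° ✓; |WE| = 23.70 ✓; ∠WEB = 94.40° ✓; |EB| = 14.60 ✓; ∠EBL = 53.70° ✓; |BL| = 13.90 ✗.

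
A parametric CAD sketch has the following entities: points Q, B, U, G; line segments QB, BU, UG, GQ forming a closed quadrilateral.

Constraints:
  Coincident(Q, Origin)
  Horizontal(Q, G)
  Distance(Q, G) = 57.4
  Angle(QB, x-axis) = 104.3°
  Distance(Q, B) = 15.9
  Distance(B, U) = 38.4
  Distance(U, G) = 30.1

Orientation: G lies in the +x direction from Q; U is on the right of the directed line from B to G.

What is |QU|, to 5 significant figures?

28.564

Checks: |BU| = 38.40 ✓; |UG| = 30.10 ✓.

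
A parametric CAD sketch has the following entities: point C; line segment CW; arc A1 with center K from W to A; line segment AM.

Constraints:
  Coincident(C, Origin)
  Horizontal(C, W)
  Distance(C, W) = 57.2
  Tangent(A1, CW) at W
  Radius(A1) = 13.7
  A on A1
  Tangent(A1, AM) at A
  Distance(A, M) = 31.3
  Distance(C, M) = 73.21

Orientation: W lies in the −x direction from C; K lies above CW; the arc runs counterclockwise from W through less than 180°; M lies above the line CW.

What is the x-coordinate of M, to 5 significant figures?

-55.433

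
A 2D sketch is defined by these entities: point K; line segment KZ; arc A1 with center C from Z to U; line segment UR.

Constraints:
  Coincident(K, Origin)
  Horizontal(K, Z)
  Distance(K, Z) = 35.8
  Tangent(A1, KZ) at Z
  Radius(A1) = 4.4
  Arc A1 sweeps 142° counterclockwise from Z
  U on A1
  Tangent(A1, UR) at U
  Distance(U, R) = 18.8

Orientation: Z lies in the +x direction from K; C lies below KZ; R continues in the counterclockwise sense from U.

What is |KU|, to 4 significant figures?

34.01

K is at the origin; K and Z share the same y with |KZ| = 35.8 and Z on the +x side, so Z = (35.80, 0.000). Since A1 is tangent to KZ there, CZ ⟂ KZ, so C = Z + (0, -4.4) = (35.80, -4.400). On A1, Z sits at bearing 90° from C; a 142° counterclockwise sweep puts U at bearing 232°, so U = C + 4.4·(cos 232°, sin 232°) = (33.09, -7.867). Then |KU| = |U − K| = 34.01.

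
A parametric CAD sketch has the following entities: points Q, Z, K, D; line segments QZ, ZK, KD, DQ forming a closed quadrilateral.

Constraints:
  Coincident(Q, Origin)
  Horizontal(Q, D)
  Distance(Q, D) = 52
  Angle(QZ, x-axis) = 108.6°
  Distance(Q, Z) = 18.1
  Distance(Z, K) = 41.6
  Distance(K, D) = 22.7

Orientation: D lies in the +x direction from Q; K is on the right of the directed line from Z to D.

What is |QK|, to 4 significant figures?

30.09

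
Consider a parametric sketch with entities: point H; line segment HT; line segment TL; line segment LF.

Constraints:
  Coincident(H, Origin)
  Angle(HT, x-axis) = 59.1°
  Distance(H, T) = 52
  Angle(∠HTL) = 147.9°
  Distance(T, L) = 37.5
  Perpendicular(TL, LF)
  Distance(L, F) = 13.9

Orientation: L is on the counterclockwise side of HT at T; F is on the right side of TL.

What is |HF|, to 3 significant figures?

91.5

∠HTL = 147.9°, so TL runs at 59.1° + (180° − 147.9°) = 91.2° from the x-axis; with |TL| = 37.5, L = T + 37.5·(cos 91.2°, sin 91.2°) = (25.9, 82.1). TL is perpendicular to LF; with |LF| = 13.9 on the right of TL, F = L + 13.9·(1.00, 0.0209) = (39.8, 82.4). Then |HF| = |F − H| = 91.5.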